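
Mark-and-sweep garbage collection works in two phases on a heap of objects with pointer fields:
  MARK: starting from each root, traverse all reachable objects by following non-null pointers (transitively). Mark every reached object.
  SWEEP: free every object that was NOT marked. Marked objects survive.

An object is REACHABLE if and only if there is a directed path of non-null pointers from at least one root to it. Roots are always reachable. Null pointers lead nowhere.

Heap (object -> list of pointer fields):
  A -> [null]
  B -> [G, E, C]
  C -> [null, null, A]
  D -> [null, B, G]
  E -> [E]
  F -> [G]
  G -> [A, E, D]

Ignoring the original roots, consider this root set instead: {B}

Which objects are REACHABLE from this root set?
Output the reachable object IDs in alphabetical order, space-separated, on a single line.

Answer: A B C D E G

Derivation:
Roots: B
Mark B: refs=G E C, marked=B
Mark G: refs=A E D, marked=B G
Mark E: refs=E, marked=B E G
Mark C: refs=null null A, marked=B C E G
Mark A: refs=null, marked=A B C E G
Mark D: refs=null B G, marked=A B C D E G
Unmarked (collected): F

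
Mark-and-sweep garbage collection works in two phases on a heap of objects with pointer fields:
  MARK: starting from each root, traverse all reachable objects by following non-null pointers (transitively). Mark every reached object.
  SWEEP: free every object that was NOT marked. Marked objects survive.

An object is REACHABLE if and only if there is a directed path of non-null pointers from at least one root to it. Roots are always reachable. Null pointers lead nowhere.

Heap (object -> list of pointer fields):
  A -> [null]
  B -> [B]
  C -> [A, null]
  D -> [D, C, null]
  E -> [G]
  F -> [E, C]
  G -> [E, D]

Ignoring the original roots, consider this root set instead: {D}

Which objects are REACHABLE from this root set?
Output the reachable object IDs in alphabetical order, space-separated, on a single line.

Answer: A C D

Derivation:
Roots: D
Mark D: refs=D C null, marked=D
Mark C: refs=A null, marked=C D
Mark A: refs=null, marked=A C D
Unmarked (collected): B E F G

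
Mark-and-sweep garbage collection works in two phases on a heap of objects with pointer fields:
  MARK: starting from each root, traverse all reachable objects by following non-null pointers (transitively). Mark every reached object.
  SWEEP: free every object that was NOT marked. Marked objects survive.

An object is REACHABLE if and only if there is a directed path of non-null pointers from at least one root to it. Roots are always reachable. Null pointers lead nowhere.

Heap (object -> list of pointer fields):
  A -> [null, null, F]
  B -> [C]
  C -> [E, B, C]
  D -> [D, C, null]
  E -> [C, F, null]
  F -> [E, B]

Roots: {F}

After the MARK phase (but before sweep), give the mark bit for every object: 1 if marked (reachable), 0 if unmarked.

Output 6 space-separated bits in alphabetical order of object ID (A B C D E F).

Roots: F
Mark F: refs=E B, marked=F
Mark E: refs=C F null, marked=E F
Mark B: refs=C, marked=B E F
Mark C: refs=E B C, marked=B C E F
Unmarked (collected): A D

Answer: 0 1 1 0 1 1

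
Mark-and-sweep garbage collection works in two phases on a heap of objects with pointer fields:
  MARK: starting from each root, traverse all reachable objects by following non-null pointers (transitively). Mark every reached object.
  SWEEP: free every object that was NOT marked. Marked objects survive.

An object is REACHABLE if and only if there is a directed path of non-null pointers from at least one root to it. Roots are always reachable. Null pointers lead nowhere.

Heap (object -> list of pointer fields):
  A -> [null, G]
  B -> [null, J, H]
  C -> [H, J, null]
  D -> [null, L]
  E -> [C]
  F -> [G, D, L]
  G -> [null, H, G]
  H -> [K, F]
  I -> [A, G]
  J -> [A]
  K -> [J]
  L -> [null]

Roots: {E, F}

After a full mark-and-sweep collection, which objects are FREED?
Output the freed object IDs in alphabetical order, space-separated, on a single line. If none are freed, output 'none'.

Answer: B I

Derivation:
Roots: E F
Mark E: refs=C, marked=E
Mark F: refs=G D L, marked=E F
Mark C: refs=H J null, marked=C E F
Mark G: refs=null H G, marked=C E F G
Mark D: refs=null L, marked=C D E F G
Mark L: refs=null, marked=C D E F G L
Mark H: refs=K F, marked=C D E F G H L
Mark J: refs=A, marked=C D E F G H J L
Mark K: refs=J, marked=C D E F G H J K L
Mark A: refs=null G, marked=A C D E F G H J K L
Unmarked (collected): B I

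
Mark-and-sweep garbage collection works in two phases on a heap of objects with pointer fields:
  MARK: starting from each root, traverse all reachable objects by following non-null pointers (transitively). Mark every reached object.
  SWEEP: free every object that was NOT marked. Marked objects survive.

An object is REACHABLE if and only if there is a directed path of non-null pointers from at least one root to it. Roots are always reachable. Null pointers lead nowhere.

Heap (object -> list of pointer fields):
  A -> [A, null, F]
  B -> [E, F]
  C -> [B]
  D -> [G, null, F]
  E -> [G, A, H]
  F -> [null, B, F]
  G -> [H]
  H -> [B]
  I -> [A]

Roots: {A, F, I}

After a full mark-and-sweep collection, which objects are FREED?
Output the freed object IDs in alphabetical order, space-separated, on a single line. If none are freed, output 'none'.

Roots: A F I
Mark A: refs=A null F, marked=A
Mark F: refs=null B F, marked=A F
Mark I: refs=A, marked=A F I
Mark B: refs=E F, marked=A B F I
Mark E: refs=G A H, marked=A B E F I
Mark G: refs=H, marked=A B E F G I
Mark H: refs=B, marked=A B E F G H I
Unmarked (collected): C D

Answer: C D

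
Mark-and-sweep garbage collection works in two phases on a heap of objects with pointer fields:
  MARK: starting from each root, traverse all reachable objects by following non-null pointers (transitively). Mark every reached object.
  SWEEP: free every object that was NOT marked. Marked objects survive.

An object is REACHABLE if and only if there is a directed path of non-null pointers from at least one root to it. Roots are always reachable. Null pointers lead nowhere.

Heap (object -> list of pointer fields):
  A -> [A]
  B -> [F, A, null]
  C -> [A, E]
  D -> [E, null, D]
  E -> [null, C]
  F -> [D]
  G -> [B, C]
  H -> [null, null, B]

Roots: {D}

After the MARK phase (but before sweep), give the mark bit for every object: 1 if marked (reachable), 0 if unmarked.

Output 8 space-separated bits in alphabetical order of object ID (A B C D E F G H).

Answer: 1 0 1 1 1 0 0 0

Derivation:
Roots: D
Mark D: refs=E null D, marked=D
Mark E: refs=null C, marked=D E
Mark C: refs=A E, marked=C D E
Mark A: refs=A, marked=A C D E
Unmarked (collected): B F G H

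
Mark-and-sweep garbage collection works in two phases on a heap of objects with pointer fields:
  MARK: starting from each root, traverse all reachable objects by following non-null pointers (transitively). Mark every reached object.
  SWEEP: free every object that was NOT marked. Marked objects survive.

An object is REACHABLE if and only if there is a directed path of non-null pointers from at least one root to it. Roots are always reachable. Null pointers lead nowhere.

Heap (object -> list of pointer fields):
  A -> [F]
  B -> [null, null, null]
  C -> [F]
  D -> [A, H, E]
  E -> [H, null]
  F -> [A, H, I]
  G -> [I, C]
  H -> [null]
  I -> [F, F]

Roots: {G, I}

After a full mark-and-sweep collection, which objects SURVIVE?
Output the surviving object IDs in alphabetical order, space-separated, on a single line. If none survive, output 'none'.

Answer: A C F G H I

Derivation:
Roots: G I
Mark G: refs=I C, marked=G
Mark I: refs=F F, marked=G I
Mark C: refs=F, marked=C G I
Mark F: refs=A H I, marked=C F G I
Mark A: refs=F, marked=A C F G I
Mark H: refs=null, marked=A C F G H I
Unmarked (collected): B D E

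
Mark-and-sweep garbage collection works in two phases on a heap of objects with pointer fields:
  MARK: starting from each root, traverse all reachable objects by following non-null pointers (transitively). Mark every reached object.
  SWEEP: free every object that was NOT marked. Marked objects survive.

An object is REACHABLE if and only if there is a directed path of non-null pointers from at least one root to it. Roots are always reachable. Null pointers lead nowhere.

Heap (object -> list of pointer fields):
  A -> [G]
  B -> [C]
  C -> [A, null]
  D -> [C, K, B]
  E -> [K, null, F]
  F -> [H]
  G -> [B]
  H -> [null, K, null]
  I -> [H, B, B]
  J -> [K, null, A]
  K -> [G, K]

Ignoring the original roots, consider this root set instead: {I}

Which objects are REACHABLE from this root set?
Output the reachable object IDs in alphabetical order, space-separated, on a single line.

Roots: I
Mark I: refs=H B B, marked=I
Mark H: refs=null K null, marked=H I
Mark B: refs=C, marked=B H I
Mark K: refs=G K, marked=B H I K
Mark C: refs=A null, marked=B C H I K
Mark G: refs=B, marked=B C G H I K
Mark A: refs=G, marked=A B C G H I K
Unmarked (collected): D E F J

Answer: A B C G H I K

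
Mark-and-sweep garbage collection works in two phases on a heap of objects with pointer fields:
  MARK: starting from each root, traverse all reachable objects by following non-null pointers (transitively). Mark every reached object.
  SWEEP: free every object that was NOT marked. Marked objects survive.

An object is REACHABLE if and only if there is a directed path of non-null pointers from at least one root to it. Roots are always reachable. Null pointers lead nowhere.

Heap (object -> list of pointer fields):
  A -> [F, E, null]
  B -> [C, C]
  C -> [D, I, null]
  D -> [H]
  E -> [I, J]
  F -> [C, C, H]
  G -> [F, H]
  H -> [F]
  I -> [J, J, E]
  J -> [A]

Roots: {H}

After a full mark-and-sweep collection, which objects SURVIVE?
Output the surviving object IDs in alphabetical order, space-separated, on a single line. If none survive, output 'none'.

Roots: H
Mark H: refs=F, marked=H
Mark F: refs=C C H, marked=F H
Mark C: refs=D I null, marked=C F H
Mark D: refs=H, marked=C D F H
Mark I: refs=J J E, marked=C D F H I
Mark J: refs=A, marked=C D F H I J
Mark E: refs=I J, marked=C D E F H I J
Mark A: refs=F E null, marked=A C D E F H I J
Unmarked (collected): B G

Answer: A C D E F H I J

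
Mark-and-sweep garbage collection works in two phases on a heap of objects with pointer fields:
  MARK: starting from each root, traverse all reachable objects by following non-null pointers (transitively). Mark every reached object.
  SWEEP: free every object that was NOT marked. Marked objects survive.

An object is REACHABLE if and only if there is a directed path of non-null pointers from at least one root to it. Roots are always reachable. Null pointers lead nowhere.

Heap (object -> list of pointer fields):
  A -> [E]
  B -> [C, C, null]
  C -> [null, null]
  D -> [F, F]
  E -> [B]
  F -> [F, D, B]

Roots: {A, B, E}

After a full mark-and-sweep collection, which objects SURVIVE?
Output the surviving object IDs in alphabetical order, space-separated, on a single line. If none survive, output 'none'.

Roots: A B E
Mark A: refs=E, marked=A
Mark B: refs=C C null, marked=A B
Mark E: refs=B, marked=A B E
Mark C: refs=null null, marked=A B C E
Unmarked (collected): D F

Answer: A B C E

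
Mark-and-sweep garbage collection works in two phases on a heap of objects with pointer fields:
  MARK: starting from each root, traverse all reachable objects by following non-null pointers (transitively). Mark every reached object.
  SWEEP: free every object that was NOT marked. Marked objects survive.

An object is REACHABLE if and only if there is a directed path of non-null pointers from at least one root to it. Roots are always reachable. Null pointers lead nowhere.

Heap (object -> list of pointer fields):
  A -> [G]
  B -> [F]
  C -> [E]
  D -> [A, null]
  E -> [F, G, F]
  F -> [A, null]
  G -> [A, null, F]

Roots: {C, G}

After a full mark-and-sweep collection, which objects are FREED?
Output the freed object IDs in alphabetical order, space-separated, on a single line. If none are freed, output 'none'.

Roots: C G
Mark C: refs=E, marked=C
Mark G: refs=A null F, marked=C G
Mark E: refs=F G F, marked=C E G
Mark A: refs=G, marked=A C E G
Mark F: refs=A null, marked=A C E F G
Unmarked (collected): B D

Answer: B D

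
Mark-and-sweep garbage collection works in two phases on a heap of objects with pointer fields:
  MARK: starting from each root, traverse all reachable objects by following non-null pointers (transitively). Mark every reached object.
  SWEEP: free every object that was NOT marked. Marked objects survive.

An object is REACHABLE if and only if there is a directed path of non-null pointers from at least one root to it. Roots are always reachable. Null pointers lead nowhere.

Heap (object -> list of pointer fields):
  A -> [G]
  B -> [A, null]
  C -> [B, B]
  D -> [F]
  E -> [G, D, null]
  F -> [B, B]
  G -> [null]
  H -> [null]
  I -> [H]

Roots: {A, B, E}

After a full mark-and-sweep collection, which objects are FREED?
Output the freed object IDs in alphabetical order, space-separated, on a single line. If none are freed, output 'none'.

Roots: A B E
Mark A: refs=G, marked=A
Mark B: refs=A null, marked=A B
Mark E: refs=G D null, marked=A B E
Mark G: refs=null, marked=A B E G
Mark D: refs=F, marked=A B D E G
Mark F: refs=B B, marked=A B D E F G
Unmarked (collected): C H I

Answer: C H I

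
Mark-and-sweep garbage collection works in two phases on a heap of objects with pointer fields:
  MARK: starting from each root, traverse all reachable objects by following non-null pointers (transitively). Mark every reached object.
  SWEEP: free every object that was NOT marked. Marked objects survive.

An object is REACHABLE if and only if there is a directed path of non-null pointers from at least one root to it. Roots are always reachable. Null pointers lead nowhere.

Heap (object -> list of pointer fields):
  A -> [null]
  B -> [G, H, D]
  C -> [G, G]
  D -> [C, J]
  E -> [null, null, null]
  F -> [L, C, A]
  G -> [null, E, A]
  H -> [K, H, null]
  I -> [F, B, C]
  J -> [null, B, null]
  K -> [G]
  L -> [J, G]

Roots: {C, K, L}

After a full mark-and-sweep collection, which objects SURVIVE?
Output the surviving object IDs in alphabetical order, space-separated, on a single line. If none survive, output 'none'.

Roots: C K L
Mark C: refs=G G, marked=C
Mark K: refs=G, marked=C K
Mark L: refs=J G, marked=C K L
Mark G: refs=null E A, marked=C G K L
Mark J: refs=null B null, marked=C G J K L
Mark E: refs=null null null, marked=C E G J K L
Mark A: refs=null, marked=A C E G J K L
Mark B: refs=G H D, marked=A B C E G J K L
Mark H: refs=K H null, marked=A B C E G H J K L
Mark D: refs=C J, marked=A B C D E G H J K L
Unmarked (collected): F I

Answer: A B C D E G H J K L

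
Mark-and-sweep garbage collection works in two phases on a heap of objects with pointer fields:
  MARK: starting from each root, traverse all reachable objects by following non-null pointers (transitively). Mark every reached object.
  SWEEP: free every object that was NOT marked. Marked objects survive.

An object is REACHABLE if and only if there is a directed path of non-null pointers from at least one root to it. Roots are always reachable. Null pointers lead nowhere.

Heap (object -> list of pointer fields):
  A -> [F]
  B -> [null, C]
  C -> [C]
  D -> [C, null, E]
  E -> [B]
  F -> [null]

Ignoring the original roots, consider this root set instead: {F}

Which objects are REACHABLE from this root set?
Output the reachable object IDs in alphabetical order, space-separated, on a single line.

Roots: F
Mark F: refs=null, marked=F
Unmarked (collected): A B C D E

Answer: F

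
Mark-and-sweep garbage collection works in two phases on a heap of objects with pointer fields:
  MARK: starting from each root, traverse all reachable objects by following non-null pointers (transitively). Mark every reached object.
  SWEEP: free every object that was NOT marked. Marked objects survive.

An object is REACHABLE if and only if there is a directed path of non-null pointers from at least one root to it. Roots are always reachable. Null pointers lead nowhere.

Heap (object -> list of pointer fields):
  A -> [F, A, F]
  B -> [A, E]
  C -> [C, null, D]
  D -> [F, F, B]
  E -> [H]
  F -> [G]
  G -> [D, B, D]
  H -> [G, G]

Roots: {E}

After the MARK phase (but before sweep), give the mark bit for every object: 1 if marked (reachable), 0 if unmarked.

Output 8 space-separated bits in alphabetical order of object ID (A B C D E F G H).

Answer: 1 1 0 1 1 1 1 1

Derivation:
Roots: E
Mark E: refs=H, marked=E
Mark H: refs=G G, marked=E H
Mark G: refs=D B D, marked=E G H
Mark D: refs=F F B, marked=D E G H
Mark B: refs=A E, marked=B D E G H
Mark F: refs=G, marked=B D E F G H
Mark A: refs=F A F, marked=A B D E F G H
Unmarked (collected): C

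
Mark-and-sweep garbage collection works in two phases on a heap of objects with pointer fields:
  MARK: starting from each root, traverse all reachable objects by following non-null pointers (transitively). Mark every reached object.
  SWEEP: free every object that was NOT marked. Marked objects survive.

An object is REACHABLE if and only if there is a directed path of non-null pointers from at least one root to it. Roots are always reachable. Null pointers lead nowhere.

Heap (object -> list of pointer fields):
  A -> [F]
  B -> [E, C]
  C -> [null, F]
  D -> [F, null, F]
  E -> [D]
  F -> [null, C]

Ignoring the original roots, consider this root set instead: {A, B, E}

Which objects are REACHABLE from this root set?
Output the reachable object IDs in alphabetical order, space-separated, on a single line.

Answer: A B C D E F

Derivation:
Roots: A B E
Mark A: refs=F, marked=A
Mark B: refs=E C, marked=A B
Mark E: refs=D, marked=A B E
Mark F: refs=null C, marked=A B E F
Mark C: refs=null F, marked=A B C E F
Mark D: refs=F null F, marked=A B C D E F
Unmarked (collected): (none)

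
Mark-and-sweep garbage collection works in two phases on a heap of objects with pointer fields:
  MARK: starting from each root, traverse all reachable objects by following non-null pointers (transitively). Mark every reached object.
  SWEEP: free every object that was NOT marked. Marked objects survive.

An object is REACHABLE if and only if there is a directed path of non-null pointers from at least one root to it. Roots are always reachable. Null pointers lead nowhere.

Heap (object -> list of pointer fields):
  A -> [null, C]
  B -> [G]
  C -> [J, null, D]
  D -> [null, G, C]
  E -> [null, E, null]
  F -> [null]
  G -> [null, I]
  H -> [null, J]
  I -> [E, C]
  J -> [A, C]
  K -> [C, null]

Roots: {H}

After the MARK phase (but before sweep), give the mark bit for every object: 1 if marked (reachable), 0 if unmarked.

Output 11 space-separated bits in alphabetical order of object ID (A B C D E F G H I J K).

Answer: 1 0 1 1 1 0 1 1 1 1 0

Derivation:
Roots: H
Mark H: refs=null J, marked=H
Mark J: refs=A C, marked=H J
Mark A: refs=null C, marked=A H J
Mark C: refs=J null D, marked=A C H J
Mark D: refs=null G C, marked=A C D H J
Mark G: refs=null I, marked=A C D G H J
Mark I: refs=E C, marked=A C D G H I J
Mark E: refs=null E null, marked=A C D E G H I J
Unmarked (collected): B F K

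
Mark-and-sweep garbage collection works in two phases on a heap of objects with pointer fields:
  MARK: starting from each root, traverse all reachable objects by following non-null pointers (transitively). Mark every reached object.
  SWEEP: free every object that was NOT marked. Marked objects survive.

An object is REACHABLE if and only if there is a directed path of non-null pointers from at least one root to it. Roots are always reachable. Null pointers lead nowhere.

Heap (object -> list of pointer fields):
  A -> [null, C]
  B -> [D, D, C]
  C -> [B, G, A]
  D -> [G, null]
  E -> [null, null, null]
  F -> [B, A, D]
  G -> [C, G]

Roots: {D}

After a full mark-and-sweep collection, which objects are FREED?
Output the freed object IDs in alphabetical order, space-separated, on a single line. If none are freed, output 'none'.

Roots: D
Mark D: refs=G null, marked=D
Mark G: refs=C G, marked=D G
Mark C: refs=B G A, marked=C D G
Mark B: refs=D D C, marked=B C D G
Mark A: refs=null C, marked=A B C D G
Unmarked (collected): E F

Answer: E F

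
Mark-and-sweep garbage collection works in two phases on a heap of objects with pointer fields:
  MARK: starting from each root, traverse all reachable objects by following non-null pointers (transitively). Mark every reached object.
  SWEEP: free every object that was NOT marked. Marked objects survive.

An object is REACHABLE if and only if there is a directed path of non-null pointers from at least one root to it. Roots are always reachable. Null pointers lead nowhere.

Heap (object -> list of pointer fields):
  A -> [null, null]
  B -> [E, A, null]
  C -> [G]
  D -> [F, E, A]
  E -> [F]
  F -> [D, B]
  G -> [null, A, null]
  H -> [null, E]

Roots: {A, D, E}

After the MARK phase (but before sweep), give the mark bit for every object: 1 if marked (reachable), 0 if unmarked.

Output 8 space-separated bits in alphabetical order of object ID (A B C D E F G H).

Answer: 1 1 0 1 1 1 0 0

Derivation:
Roots: A D E
Mark A: refs=null null, marked=A
Mark D: refs=F E A, marked=A D
Mark E: refs=F, marked=A D E
Mark F: refs=D B, marked=A D E F
Mark B: refs=E A null, marked=A B D E F
Unmarked (collected): C G H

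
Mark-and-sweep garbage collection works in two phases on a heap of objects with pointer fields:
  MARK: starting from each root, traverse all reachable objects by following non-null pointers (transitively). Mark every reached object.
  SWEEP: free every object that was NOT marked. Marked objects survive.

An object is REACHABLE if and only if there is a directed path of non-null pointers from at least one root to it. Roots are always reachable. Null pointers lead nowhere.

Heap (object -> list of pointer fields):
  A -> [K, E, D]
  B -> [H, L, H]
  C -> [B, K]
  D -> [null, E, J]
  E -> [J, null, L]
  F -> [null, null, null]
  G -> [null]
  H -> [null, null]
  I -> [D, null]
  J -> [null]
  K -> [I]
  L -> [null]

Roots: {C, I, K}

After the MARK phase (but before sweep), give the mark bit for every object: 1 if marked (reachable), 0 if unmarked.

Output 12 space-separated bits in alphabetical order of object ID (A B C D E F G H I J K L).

Roots: C I K
Mark C: refs=B K, marked=C
Mark I: refs=D null, marked=C I
Mark K: refs=I, marked=C I K
Mark B: refs=H L H, marked=B C I K
Mark D: refs=null E J, marked=B C D I K
Mark H: refs=null null, marked=B C D H I K
Mark L: refs=null, marked=B C D H I K L
Mark E: refs=J null L, marked=B C D E H I K L
Mark J: refs=null, marked=B C D E H I J K L
Unmarked (collected): A F G

Answer: 0 1 1 1 1 0 0 1 1 1 1 1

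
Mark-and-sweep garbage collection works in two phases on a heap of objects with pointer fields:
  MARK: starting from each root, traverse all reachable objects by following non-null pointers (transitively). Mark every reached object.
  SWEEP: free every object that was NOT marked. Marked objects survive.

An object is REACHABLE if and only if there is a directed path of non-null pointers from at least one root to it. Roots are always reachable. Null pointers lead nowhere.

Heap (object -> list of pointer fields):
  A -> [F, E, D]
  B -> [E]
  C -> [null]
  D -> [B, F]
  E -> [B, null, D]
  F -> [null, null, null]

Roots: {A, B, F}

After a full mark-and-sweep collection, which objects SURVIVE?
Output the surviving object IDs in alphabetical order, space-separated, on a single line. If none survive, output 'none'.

Answer: A B D E F

Derivation:
Roots: A B F
Mark A: refs=F E D, marked=A
Mark B: refs=E, marked=A B
Mark F: refs=null null null, marked=A B F
Mark E: refs=B null D, marked=A B E F
Mark D: refs=B F, marked=A B D E F
Unmarked (collected): C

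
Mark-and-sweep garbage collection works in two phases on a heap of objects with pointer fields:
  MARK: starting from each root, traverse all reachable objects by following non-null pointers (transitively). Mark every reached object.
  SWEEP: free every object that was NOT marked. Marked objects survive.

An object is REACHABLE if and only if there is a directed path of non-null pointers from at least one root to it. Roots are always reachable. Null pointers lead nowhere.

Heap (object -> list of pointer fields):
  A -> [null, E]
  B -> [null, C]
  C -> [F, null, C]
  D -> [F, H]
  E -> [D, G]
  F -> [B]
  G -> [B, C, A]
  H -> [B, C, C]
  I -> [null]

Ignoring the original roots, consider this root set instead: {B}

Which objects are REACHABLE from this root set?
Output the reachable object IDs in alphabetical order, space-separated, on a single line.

Answer: B C F

Derivation:
Roots: B
Mark B: refs=null C, marked=B
Mark C: refs=F null C, marked=B C
Mark F: refs=B, marked=B C F
Unmarked (collected): A D E G H I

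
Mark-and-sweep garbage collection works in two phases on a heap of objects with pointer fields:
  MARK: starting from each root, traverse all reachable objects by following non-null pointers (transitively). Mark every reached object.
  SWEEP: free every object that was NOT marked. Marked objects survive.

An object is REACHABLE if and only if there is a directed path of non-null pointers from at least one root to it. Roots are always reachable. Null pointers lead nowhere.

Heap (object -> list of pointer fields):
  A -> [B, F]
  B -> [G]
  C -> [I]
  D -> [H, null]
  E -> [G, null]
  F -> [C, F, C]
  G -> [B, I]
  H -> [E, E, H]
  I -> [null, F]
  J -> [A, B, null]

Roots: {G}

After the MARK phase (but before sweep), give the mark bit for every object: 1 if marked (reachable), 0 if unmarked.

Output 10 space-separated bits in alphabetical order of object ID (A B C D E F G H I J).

Roots: G
Mark G: refs=B I, marked=G
Mark B: refs=G, marked=B G
Mark I: refs=null F, marked=B G I
Mark F: refs=C F C, marked=B F G I
Mark C: refs=I, marked=B C F G I
Unmarked (collected): A D E H J

Answer: 0 1 1 0 0 1 1 0 1 0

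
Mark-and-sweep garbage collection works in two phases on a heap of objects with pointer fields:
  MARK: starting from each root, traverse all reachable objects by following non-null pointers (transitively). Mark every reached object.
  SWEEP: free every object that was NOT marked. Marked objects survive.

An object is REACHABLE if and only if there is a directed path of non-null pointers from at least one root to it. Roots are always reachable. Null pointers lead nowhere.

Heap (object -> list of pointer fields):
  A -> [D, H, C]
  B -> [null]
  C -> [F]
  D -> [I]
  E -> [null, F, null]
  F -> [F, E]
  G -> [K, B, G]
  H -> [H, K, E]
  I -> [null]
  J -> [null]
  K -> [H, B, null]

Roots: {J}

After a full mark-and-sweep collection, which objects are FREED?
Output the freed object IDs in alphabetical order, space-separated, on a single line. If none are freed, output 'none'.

Answer: A B C D E F G H I K

Derivation:
Roots: J
Mark J: refs=null, marked=J
Unmarked (collected): A B C D E F G H I K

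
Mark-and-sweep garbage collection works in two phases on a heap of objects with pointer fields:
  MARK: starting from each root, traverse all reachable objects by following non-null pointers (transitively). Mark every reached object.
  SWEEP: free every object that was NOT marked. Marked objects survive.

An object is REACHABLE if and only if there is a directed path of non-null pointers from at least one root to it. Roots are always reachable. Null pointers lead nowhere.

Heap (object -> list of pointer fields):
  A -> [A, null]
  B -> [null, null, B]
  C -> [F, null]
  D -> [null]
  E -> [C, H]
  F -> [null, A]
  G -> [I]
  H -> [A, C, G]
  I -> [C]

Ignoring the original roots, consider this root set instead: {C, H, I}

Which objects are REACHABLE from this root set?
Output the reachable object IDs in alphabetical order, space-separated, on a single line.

Answer: A C F G H I

Derivation:
Roots: C H I
Mark C: refs=F null, marked=C
Mark H: refs=A C G, marked=C H
Mark I: refs=C, marked=C H I
Mark F: refs=null A, marked=C F H I
Mark A: refs=A null, marked=A C F H I
Mark G: refs=I, marked=A C F G H I
Unmarked (collected): B D E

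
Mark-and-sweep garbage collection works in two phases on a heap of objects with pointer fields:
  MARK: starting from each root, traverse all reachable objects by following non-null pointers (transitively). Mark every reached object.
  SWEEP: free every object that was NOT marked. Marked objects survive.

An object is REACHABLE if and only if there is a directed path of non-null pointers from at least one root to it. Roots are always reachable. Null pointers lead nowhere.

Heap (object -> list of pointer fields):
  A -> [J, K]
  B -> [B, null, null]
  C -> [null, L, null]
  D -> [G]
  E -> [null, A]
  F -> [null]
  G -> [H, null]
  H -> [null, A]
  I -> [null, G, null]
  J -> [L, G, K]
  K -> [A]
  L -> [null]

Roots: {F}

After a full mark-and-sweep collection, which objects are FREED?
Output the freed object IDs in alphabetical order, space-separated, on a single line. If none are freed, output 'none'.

Answer: A B C D E G H I J K L

Derivation:
Roots: F
Mark F: refs=null, marked=F
Unmarked (collected): A B C D E G H I J K L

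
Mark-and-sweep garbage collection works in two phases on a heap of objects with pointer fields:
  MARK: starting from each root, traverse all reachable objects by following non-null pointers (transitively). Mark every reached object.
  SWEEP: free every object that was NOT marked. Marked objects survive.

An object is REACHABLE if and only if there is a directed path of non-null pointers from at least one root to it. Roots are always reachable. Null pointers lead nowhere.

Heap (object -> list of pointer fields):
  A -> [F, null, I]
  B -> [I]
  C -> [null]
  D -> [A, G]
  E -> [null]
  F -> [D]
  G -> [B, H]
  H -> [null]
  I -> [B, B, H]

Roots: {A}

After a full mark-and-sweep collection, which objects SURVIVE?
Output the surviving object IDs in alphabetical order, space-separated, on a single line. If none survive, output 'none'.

Answer: A B D F G H I

Derivation:
Roots: A
Mark A: refs=F null I, marked=A
Mark F: refs=D, marked=A F
Mark I: refs=B B H, marked=A F I
Mark D: refs=A G, marked=A D F I
Mark B: refs=I, marked=A B D F I
Mark H: refs=null, marked=A B D F H I
Mark G: refs=B H, marked=A B D F G H I
Unmarked (collected): C E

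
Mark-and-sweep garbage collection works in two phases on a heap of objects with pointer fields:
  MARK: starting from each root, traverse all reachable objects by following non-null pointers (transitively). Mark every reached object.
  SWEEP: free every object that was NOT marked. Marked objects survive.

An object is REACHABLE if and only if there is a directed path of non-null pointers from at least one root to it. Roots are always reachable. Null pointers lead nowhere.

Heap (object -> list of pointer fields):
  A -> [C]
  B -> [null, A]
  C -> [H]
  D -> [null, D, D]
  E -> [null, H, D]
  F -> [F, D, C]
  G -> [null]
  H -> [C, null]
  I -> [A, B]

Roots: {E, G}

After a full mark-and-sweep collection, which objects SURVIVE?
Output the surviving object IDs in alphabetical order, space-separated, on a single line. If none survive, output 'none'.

Answer: C D E G H

Derivation:
Roots: E G
Mark E: refs=null H D, marked=E
Mark G: refs=null, marked=E G
Mark H: refs=C null, marked=E G H
Mark D: refs=null D D, marked=D E G H
Mark C: refs=H, marked=C D E G H
Unmarked (collected): A B F I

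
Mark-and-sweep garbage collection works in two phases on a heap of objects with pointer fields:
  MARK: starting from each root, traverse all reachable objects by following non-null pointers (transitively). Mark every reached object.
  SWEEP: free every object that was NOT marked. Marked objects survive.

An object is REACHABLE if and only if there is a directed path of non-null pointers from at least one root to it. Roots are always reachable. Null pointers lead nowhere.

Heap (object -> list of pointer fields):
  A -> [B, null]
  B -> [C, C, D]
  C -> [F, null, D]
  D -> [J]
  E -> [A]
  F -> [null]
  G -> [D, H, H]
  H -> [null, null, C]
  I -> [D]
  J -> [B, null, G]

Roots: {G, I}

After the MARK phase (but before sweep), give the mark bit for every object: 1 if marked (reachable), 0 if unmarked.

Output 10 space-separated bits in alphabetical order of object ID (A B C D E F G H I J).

Answer: 0 1 1 1 0 1 1 1 1 1

Derivation:
Roots: G I
Mark G: refs=D H H, marked=G
Mark I: refs=D, marked=G I
Mark D: refs=J, marked=D G I
Mark H: refs=null null C, marked=D G H I
Mark J: refs=B null G, marked=D G H I J
Mark C: refs=F null D, marked=C D G H I J
Mark B: refs=C C D, marked=B C D G H I J
Mark F: refs=null, marked=B C D F G H I J
Unmarked (collected): A E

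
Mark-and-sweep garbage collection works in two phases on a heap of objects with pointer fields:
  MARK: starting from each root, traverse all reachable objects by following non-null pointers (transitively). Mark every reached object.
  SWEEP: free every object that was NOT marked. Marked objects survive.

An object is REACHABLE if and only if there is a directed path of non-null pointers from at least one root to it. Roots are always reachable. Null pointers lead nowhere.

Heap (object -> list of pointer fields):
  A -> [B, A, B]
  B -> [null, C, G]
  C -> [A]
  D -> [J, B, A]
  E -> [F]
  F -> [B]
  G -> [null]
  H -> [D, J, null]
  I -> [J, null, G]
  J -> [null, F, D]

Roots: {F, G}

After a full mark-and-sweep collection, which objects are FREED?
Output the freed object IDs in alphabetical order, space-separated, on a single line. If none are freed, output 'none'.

Answer: D E H I J

Derivation:
Roots: F G
Mark F: refs=B, marked=F
Mark G: refs=null, marked=F G
Mark B: refs=null C G, marked=B F G
Mark C: refs=A, marked=B C F G
Mark A: refs=B A B, marked=A B C F G
Unmarked (collected): D E H I J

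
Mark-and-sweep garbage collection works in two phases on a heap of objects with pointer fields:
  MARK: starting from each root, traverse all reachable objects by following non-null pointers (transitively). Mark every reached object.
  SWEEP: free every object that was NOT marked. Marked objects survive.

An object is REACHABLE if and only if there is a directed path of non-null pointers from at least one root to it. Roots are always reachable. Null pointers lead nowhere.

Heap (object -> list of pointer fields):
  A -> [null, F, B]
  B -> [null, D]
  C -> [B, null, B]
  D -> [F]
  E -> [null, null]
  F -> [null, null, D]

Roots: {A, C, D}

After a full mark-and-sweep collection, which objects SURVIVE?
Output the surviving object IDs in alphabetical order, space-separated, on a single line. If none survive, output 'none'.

Roots: A C D
Mark A: refs=null F B, marked=A
Mark C: refs=B null B, marked=A C
Mark D: refs=F, marked=A C D
Mark F: refs=null null D, marked=A C D F
Mark B: refs=null D, marked=A B C D F
Unmarked (collected): E

Answer: A B C D F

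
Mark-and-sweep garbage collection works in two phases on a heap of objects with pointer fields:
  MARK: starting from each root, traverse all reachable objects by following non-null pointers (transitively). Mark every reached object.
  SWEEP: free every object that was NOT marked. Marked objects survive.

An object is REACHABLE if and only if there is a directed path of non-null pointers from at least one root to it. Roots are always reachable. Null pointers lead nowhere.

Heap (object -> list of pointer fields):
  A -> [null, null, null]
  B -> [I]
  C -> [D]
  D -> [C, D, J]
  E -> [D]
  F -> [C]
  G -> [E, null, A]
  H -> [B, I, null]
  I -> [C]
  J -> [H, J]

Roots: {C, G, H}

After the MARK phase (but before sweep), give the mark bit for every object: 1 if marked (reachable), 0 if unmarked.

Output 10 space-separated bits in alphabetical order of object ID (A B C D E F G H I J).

Answer: 1 1 1 1 1 0 1 1 1 1

Derivation:
Roots: C G H
Mark C: refs=D, marked=C
Mark G: refs=E null A, marked=C G
Mark H: refs=B I null, marked=C G H
Mark D: refs=C D J, marked=C D G H
Mark E: refs=D, marked=C D E G H
Mark A: refs=null null null, marked=A C D E G H
Mark B: refs=I, marked=A B C D E G H
Mark I: refs=C, marked=A B C D E G H I
Mark J: refs=H J, marked=A B C D E G H I J
Unmarked (collected): F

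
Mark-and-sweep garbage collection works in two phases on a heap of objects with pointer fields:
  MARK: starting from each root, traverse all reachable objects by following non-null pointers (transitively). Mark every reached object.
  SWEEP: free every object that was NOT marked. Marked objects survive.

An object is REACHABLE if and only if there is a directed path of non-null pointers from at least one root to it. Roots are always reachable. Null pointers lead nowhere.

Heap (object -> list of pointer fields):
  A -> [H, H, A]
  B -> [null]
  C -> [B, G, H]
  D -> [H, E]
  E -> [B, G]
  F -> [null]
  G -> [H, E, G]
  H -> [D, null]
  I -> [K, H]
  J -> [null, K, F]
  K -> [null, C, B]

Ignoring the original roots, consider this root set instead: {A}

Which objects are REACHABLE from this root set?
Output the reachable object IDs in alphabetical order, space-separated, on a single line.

Roots: A
Mark A: refs=H H A, marked=A
Mark H: refs=D null, marked=A H
Mark D: refs=H E, marked=A D H
Mark E: refs=B G, marked=A D E H
Mark B: refs=null, marked=A B D E H
Mark G: refs=H E G, marked=A B D E G H
Unmarked (collected): C F I J K

Answer: A B D E G H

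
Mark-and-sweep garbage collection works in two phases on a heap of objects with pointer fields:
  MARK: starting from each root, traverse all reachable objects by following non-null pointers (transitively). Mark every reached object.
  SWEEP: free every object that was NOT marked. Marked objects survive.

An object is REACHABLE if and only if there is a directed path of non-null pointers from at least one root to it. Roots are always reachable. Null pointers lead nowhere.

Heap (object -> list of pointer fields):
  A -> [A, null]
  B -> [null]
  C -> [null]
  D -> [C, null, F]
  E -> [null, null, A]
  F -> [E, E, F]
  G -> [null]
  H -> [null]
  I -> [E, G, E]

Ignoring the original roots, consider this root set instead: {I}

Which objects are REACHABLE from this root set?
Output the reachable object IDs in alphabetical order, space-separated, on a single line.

Roots: I
Mark I: refs=E G E, marked=I
Mark E: refs=null null A, marked=E I
Mark G: refs=null, marked=E G I
Mark A: refs=A null, marked=A E G I
Unmarked (collected): B C D F H

Answer: A E G I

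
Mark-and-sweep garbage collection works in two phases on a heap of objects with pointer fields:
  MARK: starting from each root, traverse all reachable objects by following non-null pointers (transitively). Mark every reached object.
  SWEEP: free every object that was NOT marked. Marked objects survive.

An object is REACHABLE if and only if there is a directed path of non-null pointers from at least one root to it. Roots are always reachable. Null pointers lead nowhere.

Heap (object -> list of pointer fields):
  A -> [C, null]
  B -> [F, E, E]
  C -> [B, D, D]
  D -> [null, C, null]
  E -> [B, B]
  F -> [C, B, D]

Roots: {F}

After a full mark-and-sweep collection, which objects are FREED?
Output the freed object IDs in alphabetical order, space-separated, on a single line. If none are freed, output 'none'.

Roots: F
Mark F: refs=C B D, marked=F
Mark C: refs=B D D, marked=C F
Mark B: refs=F E E, marked=B C F
Mark D: refs=null C null, marked=B C D F
Mark E: refs=B B, marked=B C D E F
Unmarked (collected): A

Answer: A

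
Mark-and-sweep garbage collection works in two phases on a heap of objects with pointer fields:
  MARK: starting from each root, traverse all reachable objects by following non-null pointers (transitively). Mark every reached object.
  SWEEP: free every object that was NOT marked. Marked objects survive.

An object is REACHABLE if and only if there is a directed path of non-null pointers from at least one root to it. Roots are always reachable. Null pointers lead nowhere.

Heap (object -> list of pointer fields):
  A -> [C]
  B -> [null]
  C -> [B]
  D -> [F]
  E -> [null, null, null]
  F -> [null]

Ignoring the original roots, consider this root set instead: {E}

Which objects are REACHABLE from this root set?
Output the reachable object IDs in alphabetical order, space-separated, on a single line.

Answer: E

Derivation:
Roots: E
Mark E: refs=null null null, marked=E
Unmarked (collected): A B C D F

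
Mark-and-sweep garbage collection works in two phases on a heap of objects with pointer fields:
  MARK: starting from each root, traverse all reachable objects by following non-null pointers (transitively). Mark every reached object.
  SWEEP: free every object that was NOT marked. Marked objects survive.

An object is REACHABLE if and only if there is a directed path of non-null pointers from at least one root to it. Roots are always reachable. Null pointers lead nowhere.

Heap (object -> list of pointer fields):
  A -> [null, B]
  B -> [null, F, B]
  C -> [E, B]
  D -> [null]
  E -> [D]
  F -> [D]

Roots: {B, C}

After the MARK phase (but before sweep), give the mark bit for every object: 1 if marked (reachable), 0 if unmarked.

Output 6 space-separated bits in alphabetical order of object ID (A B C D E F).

Answer: 0 1 1 1 1 1

Derivation:
Roots: B C
Mark B: refs=null F B, marked=B
Mark C: refs=E B, marked=B C
Mark F: refs=D, marked=B C F
Mark E: refs=D, marked=B C E F
Mark D: refs=null, marked=B C D E F
Unmarked (collected): A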